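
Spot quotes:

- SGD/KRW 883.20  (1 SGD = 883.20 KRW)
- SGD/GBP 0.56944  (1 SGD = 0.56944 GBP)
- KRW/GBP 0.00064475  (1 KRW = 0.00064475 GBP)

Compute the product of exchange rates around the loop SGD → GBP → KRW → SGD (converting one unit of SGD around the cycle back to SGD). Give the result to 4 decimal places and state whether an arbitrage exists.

Around SGD → GBP → KRW → SGD: 1 × 0.56944 ÷ 0.00064475 ÷ 883.20 = 0.999994
Product ≈ 1 (deviation 0.001%, within rounding noise).

1.0000 (no arbitrage)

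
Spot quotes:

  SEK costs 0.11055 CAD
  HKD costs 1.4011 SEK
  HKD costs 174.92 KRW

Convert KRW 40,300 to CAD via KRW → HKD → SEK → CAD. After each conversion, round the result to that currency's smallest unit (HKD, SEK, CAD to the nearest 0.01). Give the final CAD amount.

CAD 35.69

KRW 40,300 ÷ 174.92 = HKD 230.39
HKD 230.39 × 1.4011 = SEK 322.80
SEK 322.80 × 0.11055 = CAD 35.69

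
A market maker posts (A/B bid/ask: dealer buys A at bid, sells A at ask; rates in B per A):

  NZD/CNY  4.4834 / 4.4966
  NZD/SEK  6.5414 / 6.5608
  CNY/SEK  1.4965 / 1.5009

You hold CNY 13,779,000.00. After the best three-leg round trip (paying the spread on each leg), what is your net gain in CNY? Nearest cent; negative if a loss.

Best loop CNY → SEK → NZD → CNY:
CNY 13,779,000.00 × 1.4965 (sell CNY at bid) = SEK 20,620,273.50
SEK 20,620,273.50 ÷ 6.5608 (buy NZD at ask) = NZD 3,142,951.09
NZD 3,142,951.09 × 4.4834 (sell NZD at bid) = CNY 14,091,106.91

Net profit: CNY 312,106.91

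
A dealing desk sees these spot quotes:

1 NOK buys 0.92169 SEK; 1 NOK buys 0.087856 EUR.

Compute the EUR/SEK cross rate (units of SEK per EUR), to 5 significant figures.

EUR/SEK = 10.491

1 EUR ÷ 0.087856 = 11.3823 NOK
11.3823 NOK × 0.92169 = 10.4909 SEK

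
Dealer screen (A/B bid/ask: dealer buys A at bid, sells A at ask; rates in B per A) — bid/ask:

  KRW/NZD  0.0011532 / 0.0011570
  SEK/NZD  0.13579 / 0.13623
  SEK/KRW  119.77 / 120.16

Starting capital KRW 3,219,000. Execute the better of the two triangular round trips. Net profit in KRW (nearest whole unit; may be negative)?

Best loop KRW → NZD → SEK → KRW:
KRW 3,219,000 × 0.0011532 (sell KRW at bid) = NZD 3,712.15
NZD 3,712.15 ÷ 0.13623 (buy SEK at ask) = SEK 27,249.14
SEK 27,249.14 × 119.77 (sell SEK at bid) = KRW 3,263,630

Net profit: KRW 44,630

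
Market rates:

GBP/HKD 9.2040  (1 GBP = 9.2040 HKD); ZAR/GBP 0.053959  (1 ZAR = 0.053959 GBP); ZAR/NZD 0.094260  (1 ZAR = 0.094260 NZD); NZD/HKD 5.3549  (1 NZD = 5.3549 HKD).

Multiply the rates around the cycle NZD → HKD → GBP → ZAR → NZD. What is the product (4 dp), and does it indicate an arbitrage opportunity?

1.0163 (arbitrage exists)

Around NZD → HKD → GBP → ZAR → NZD: 1 × 5.3549 ÷ 9.2040 ÷ 0.053959 × 0.094260 = 1.016338
Product > 1; profitable direction is NZD → HKD → GBP → ZAR → NZD.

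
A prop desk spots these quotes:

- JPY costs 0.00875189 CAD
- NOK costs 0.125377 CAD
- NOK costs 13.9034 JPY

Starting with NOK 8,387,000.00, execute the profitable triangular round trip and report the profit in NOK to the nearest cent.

Profitable loop is NOK → CAD → JPY → NOK:
NOK 8,387,000.00 × 0.125377 = CAD 1,051,536.90
CAD 1,051,536.90 ÷ 0.00875189 = JPY 120,149,693
JPY 120,149,693 ÷ 13.9034 = NOK 8,641,749.02
Profit = NOK 8,641,749.02 − NOK 8,387,000.00

Profit: NOK 254,749.02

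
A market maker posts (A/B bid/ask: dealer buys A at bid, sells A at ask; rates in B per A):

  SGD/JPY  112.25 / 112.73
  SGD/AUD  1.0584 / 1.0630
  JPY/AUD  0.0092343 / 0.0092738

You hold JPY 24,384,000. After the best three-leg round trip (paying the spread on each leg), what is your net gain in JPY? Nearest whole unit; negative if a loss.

Net profit: JPY 302,388

Best loop JPY → SGD → AUD → JPY:
JPY 24,384,000 ÷ 112.73 (buy SGD at ask) = SGD 216,304.44
SGD 216,304.44 × 1.0584 (sell SGD at bid) = AUD 228,936.62
AUD 228,936.62 ÷ 0.0092738 (buy JPY at ask) = JPY 24,686,388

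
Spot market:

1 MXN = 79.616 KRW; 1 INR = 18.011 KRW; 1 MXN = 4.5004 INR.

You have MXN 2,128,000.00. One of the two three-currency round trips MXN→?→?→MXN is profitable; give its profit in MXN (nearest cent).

Profitable loop is MXN → INR → KRW → MXN:
MXN 2,128,000.00 × 4.5004 = INR 9,576,851.20
INR 9,576,851.20 × 18.011 = KRW 172,488,667
KRW 172,488,667 ÷ 79.616 = MXN 2,166,507.57
Profit = MXN 2,166,507.57 − MXN 2,128,000.00

Profit: MXN 38,507.57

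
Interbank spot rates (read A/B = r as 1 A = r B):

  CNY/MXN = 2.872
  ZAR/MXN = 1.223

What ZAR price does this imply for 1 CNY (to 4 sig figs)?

1 CNY × 2.872 = 2.872 MXN
2.872 MXN ÷ 1.223 = 2.34832 ZAR

CNY/ZAR = 2.348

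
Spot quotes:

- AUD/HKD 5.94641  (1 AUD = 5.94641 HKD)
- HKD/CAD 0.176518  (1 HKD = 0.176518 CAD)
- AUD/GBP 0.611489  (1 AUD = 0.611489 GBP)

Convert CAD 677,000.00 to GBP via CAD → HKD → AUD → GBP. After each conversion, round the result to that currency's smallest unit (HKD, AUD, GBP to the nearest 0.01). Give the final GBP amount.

GBP 394,396.88

CAD 677,000.00 ÷ 0.176518 = HKD 3,835,302.92
HKD 3,835,302.92 ÷ 5.94641 = AUD 644,977.88
AUD 644,977.88 × 0.611489 = GBP 394,396.88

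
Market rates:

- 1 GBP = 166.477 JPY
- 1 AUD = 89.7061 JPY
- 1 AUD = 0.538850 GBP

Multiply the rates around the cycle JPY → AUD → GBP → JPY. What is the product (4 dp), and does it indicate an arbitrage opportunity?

1.0000 (no arbitrage)

Around JPY → AUD → GBP → JPY: 1 ÷ 89.7061 × 0.538850 × 166.477 = 1.000000
Product ≈ 1 (deviation 0.000%, within rounding noise).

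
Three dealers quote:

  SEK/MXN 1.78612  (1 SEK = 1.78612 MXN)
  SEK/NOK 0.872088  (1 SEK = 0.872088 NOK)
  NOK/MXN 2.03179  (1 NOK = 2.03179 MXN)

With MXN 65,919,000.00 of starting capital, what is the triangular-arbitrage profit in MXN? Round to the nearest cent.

Profitable loop is MXN → NOK → SEK → MXN:
MXN 65,919,000.00 ÷ 2.03179 = NOK 32,443,805.71
NOK 32,443,805.71 ÷ 0.872088 = SEK 37,202,444.83
SEK 37,202,444.83 × 1.78612 = MXN 66,448,030.76
Profit = MXN 66,448,030.76 − MXN 65,919,000.00

Profit: MXN 529,030.76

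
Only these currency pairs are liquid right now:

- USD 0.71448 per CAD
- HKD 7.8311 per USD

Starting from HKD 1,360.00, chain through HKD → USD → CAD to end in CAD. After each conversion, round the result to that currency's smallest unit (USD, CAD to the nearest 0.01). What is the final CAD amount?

HKD 1,360.00 ÷ 7.8311 = USD 173.67
USD 173.67 ÷ 0.71448 = CAD 243.07

CAD 243.07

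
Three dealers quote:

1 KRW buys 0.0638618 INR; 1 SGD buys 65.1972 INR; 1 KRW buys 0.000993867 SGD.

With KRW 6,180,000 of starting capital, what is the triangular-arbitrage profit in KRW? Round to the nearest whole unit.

Profit: KRW 90,534

Profitable loop is KRW → SGD → INR → KRW:
KRW 6,180,000 × 0.000993867 = SGD 6,142.10
SGD 6,142.10 × 65.1972 = INR 400,447.60
INR 400,447.60 ÷ 0.0638618 = KRW 6,270,534
Profit = KRW 6,270,534 − KRW 6,180,000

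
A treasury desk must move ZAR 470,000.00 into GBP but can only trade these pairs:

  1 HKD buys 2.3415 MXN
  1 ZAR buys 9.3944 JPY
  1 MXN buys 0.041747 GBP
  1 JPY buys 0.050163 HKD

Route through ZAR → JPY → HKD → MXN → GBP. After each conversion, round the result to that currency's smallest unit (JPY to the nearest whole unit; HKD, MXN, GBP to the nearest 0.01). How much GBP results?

ZAR 470,000.00 × 9.3944 = JPY 4,415,368
JPY 4,415,368 × 0.050163 = HKD 221,488.10
HKD 221,488.10 × 2.3415 = MXN 518,614.39
MXN 518,614.39 × 0.041747 = GBP 21,650.59

GBP 21,650.59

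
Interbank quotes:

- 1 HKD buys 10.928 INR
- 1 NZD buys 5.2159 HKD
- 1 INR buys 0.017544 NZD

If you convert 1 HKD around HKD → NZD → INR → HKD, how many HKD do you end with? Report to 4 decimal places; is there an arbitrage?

Around HKD → NZD → INR → HKD: 1 ÷ 5.2159 ÷ 0.017544 ÷ 10.928 = 1.000003
Product ≈ 1 (deviation 0.000%, within rounding noise).

1.0000 (no arbitrage)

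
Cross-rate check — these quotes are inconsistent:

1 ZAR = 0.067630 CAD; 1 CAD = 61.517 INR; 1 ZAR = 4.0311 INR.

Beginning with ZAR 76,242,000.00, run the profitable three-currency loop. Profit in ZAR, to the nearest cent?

Profitable loop is ZAR → CAD → INR → ZAR:
ZAR 76,242,000.00 × 0.067630 = CAD 5,156,246.46
CAD 5,156,246.46 × 61.517 = INR 317,196,813.48
INR 317,196,813.48 ÷ 4.0311 = ZAR 78,687,408.77
Profit = ZAR 78,687,408.77 − ZAR 76,242,000.00

Profit: ZAR 2,445,408.77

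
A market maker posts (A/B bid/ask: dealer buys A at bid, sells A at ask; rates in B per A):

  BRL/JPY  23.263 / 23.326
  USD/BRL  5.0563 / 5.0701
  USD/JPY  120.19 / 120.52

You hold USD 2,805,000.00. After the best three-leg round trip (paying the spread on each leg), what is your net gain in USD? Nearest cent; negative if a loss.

Net profit: USD 45,653.32

Best loop USD → JPY → BRL → USD:
USD 2,805,000.00 × 120.19 (sell USD at bid) = JPY 337,132,950
JPY 337,132,950 ÷ 23.326 (buy BRL at ask) = BRL 14,453,097.40
BRL 14,453,097.40 ÷ 5.0701 (buy USD at ask) = USD 2,850,653.32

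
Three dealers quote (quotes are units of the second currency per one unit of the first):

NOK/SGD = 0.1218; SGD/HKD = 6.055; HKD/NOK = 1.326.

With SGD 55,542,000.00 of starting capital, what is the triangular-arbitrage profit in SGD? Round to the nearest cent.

Profit: SGD 1,253,843.56

Profitable loop is SGD → NOK → HKD → SGD:
SGD 55,542,000.00 ÷ 0.1218 = NOK 456,009,852.22
NOK 456,009,852.22 ÷ 1.326 = HKD 343,898,832.74
HKD 343,898,832.74 ÷ 6.055 = SGD 56,795,843.56
Profit = SGD 56,795,843.56 − SGD 55,542,000.00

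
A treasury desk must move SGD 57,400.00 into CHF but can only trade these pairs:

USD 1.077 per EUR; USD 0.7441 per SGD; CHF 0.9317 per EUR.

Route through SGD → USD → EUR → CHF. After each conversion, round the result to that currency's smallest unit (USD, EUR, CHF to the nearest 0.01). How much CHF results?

CHF 36,949.08

SGD 57,400.00 × 0.7441 = USD 42,711.34
USD 42,711.34 ÷ 1.077 = EUR 39,657.70
EUR 39,657.70 × 0.9317 = CHF 36,949.08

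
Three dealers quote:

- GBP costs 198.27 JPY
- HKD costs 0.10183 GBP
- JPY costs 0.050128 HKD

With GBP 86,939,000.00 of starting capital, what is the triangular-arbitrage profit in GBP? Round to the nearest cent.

Profit: GBP 1,049,875.69

Profitable loop is GBP → JPY → HKD → GBP:
GBP 86,939,000.00 × 198.27 = JPY 17,237,395,530
JPY 17,237,395,530 × 0.050128 = HKD 864,076,163.13
HKD 864,076,163.13 × 0.10183 = GBP 87,988,875.69
Profit = GBP 87,988,875.69 − GBP 86,939,000.00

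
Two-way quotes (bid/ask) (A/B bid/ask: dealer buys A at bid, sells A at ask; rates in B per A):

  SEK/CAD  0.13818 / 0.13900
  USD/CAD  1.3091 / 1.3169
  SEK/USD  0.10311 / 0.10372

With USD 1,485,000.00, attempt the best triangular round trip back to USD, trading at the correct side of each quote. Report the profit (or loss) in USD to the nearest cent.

Best loop USD → SEK → CAD → USD:
USD 1,485,000.00 ÷ 0.10372 (buy SEK at ask) = SEK 14,317,392.98
SEK 14,317,392.98 × 0.13818 (sell SEK at bid) = CAD 1,978,377.36
CAD 1,978,377.36 ÷ 1.3169 (buy USD at ask) = USD 1,502,298.85

Net profit: USD 17,298.85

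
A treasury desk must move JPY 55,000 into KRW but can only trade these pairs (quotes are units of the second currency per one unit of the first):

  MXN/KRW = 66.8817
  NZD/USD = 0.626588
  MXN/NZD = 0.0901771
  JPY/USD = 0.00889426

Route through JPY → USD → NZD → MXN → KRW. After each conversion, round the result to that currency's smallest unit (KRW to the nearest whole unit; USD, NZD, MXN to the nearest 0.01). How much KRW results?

KRW 579,022

JPY 55,000 × 0.00889426 = USD 489.18
USD 489.18 ÷ 0.626588 = NZD 780.70
NZD 780.70 ÷ 0.0901771 = MXN 8,657.41
MXN 8,657.41 × 66.8817 = KRW 579,022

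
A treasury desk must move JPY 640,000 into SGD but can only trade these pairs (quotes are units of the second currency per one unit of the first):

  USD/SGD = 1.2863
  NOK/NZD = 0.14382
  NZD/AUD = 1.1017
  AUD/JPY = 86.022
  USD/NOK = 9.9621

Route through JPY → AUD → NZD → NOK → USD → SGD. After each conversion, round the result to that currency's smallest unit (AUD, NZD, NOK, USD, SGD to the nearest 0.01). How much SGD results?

JPY 640,000 ÷ 86.022 = AUD 7,439.96
AUD 7,439.96 ÷ 1.1017 = NZD 6,753.16
NZD 6,753.16 ÷ 0.14382 = NOK 46,955.64
NOK 46,955.64 ÷ 9.9621 = USD 4,713.43
USD 4,713.43 × 1.2863 = SGD 6,062.89

SGD 6,062.89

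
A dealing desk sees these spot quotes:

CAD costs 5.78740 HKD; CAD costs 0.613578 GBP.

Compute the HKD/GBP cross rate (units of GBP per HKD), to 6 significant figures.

HKD/GBP = 0.106020

1 HKD ÷ 5.78740 = 0.172789 CAD
0.172789 CAD × 0.613578 = 0.10602 GBP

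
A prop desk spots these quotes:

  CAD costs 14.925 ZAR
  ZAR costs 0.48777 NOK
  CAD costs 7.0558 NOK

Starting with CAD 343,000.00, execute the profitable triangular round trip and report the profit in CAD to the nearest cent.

Profitable loop is CAD → ZAR → NOK → CAD:
CAD 343,000.00 × 14.925 = ZAR 5,119,275.00
ZAR 5,119,275.00 × 0.48777 = NOK 2,497,028.77
NOK 2,497,028.77 ÷ 7.0558 = CAD 353,897.33
Profit = CAD 353,897.33 − CAD 343,000.00

Profit: CAD 10,897.33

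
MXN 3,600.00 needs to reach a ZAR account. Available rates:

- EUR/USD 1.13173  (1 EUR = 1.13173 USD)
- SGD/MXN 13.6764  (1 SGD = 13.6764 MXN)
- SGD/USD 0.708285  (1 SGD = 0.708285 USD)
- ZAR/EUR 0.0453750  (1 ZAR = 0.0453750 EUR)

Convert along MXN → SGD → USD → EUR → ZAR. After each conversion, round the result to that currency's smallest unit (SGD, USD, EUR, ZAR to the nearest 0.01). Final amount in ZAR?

ZAR 3,630.63

MXN 3,600.00 ÷ 13.6764 = SGD 263.23
SGD 263.23 × 0.708285 = USD 186.44
USD 186.44 ÷ 1.13173 = EUR 164.74
EUR 164.74 ÷ 0.0453750 = ZAR 3,630.63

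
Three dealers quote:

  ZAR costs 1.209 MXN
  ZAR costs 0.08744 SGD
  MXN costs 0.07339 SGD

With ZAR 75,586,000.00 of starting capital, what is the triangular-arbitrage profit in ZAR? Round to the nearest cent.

Profit: ZAR 1,113,830.25

Profitable loop is ZAR → MXN → SGD → ZAR:
ZAR 75,586,000.00 × 1.209 = MXN 91,383,474.00
MXN 91,383,474.00 × 0.07339 = SGD 6,706,633.16
SGD 6,706,633.16 ÷ 0.08744 = ZAR 76,699,830.25
Profit = ZAR 76,699,830.25 − ZAR 75,586,000.00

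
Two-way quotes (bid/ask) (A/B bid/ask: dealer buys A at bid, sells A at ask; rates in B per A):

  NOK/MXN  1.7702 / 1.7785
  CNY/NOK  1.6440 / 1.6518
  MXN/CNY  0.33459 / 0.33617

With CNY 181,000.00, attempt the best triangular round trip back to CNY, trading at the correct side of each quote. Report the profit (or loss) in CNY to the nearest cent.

Net profit: CNY 2,277.14

Best loop CNY → MXN → NOK → CNY:
CNY 181,000.00 ÷ 0.33617 (buy MXN at ask) = MXN 538,418.06
MXN 538,418.06 ÷ 1.7785 (buy NOK at ask) = NOK 302,737.17
NOK 302,737.17 ÷ 1.6518 (buy CNY at ask) = CNY 183,277.14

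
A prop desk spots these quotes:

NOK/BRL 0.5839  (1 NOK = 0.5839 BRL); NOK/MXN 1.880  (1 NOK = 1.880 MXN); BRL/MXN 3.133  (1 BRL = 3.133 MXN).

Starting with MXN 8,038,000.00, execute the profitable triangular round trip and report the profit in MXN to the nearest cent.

Profit: MXN 222,512.28

Profitable loop is MXN → BRL → NOK → MXN:
MXN 8,038,000.00 ÷ 3.133 = BRL 2,565,592.08
BRL 2,565,592.08 ÷ 0.5839 = NOK 4,393,889.51
NOK 4,393,889.51 × 1.880 = MXN 8,260,512.28
Profit = MXN 8,260,512.28 − MXN 8,038,000.00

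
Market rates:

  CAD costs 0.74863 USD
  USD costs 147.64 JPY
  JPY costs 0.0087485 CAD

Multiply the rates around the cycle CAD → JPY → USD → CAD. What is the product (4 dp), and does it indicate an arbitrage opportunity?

1.0342 (arbitrage exists)

Around CAD → JPY → USD → CAD: 1 ÷ 0.0087485 ÷ 147.64 ÷ 0.74863 = 1.034178
Product > 1; profitable direction is CAD → JPY → USD → CAD.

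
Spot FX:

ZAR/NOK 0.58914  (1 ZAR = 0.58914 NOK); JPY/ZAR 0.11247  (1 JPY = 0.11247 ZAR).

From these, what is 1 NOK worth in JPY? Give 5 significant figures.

NOK/JPY = 15.092

1 NOK ÷ 0.58914 = 1.69739 ZAR
1.69739 ZAR ÷ 0.11247 = 15.0919 JPY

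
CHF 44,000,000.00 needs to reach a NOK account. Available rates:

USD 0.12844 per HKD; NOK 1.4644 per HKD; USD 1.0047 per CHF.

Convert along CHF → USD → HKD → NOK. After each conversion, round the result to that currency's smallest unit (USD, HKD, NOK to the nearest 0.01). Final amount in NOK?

NOK 504,020,849.57

CHF 44,000,000.00 × 1.0047 = USD 44,206,800.00
USD 44,206,800.00 ÷ 0.12844 = HKD 344,182,497.66
HKD 344,182,497.66 × 1.4644 = NOK 504,020,849.57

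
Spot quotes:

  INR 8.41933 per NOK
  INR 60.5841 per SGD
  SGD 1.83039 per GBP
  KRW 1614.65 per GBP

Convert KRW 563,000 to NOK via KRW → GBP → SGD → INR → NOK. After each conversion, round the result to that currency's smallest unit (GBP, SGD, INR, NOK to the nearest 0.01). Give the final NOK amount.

NOK 4,592.52

KRW 563,000 ÷ 1614.65 = GBP 348.68
GBP 348.68 × 1.83039 = SGD 638.22
SGD 638.22 × 60.5841 = INR 38,665.98
INR 38,665.98 ÷ 8.41933 = NOK 4,592.52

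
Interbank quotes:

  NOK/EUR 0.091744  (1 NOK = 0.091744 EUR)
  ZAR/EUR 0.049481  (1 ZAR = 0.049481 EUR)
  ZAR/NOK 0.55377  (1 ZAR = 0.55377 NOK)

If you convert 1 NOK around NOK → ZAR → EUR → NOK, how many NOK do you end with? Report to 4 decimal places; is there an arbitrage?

Around NOK → ZAR → EUR → NOK: 1 ÷ 0.55377 × 0.049481 ÷ 0.091744 = 0.973938
Product < 1; profitable direction is NOK → EUR → ZAR → NOK.

0.9739 (arbitrage exists)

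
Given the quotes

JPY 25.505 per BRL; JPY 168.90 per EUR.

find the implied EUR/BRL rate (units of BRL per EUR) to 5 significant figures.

1 EUR × 168.90 = 168.9 JPY
168.9 JPY ÷ 25.505 = 6.62223 BRL

EUR/BRL = 6.6222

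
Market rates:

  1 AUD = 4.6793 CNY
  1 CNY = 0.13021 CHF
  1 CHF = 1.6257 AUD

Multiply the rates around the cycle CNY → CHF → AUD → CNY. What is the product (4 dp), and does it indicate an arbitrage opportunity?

0.9905 (arbitrage exists)

Around CNY → CHF → AUD → CNY: 1 × 0.13021 × 1.6257 × 4.6793 = 0.990525
Product < 1; profitable direction is CNY → AUD → CHF → CNY.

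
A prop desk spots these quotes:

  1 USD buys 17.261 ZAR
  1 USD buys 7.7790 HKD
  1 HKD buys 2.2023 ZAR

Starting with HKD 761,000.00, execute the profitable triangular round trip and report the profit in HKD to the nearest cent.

Profit: HKD 5,743.95

Profitable loop is HKD → USD → ZAR → HKD:
HKD 761,000.00 ÷ 7.7790 = USD 97,827.48
USD 97,827.48 × 17.261 = ZAR 1,688,600.21
ZAR 1,688,600.21 ÷ 2.2023 = HKD 766,743.95
Profit = HKD 766,743.95 − HKD 761,000.00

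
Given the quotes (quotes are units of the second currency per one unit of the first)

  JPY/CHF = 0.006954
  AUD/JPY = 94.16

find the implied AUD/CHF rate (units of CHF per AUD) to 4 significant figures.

1 AUD × 94.16 = 94.16 JPY
94.16 JPY × 0.006954 = 0.654789 CHF

AUD/CHF = 0.6548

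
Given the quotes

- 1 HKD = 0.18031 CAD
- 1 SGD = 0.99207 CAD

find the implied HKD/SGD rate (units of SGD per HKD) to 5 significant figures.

1 HKD × 0.18031 = 0.18031 CAD
0.18031 CAD ÷ 0.99207 = 0.181751 SGD

HKD/SGD = 0.18175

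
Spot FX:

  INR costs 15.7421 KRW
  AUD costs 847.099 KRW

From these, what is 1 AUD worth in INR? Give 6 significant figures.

AUD/INR = 53.8111

1 AUD × 847.099 = 847.099 KRW
847.099 KRW ÷ 15.7421 = 53.8111 INR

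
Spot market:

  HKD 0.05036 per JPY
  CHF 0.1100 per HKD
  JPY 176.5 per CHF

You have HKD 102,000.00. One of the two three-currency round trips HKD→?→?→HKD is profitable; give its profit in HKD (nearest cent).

Profitable loop is HKD → JPY → CHF → HKD:
HKD 102,000.00 ÷ 0.05036 = JPY 2,025,417
JPY 2,025,417 ÷ 176.5 = CHF 11,475.45
CHF 11,475.45 ÷ 0.1100 = HKD 104,322.28
Profit = HKD 104,322.28 − HKD 102,000.00

Profit: HKD 2,322.28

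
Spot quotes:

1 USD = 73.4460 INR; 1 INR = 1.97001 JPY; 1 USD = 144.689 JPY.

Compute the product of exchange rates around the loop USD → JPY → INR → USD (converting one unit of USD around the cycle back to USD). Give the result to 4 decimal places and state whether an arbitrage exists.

1.0000 (no arbitrage)

Around USD → JPY → INR → USD: 1 × 144.689 ÷ 1.97001 ÷ 73.4460 = 0.999998
Product ≈ 1 (deviation 0.000%, within rounding noise).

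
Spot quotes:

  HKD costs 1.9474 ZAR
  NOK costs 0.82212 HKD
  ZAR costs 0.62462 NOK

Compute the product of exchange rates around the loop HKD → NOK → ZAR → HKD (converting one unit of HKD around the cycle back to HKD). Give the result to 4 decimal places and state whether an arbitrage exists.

Around HKD → NOK → ZAR → HKD: 1 ÷ 0.82212 ÷ 0.62462 ÷ 1.9474 = 0.999986
Product ≈ 1 (deviation 0.001%, within rounding noise).

1.0000 (no arbitrage)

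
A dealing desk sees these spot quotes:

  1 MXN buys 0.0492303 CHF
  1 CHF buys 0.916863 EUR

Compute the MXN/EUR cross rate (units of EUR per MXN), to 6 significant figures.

1 MXN × 0.0492303 = 0.0492303 CHF
0.0492303 CHF × 0.916863 = 0.0451374 EUR

MXN/EUR = 0.0451374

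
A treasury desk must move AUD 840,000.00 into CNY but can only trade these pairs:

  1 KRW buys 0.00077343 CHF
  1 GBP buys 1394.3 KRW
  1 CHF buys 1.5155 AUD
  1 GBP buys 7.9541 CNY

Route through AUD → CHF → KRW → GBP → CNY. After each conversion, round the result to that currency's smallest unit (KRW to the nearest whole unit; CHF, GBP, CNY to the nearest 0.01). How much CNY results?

AUD 840,000.00 ÷ 1.5155 = CHF 554,272.52
CHF 554,272.52 ÷ 0.00077343 = KRW 716,642,127
KRW 716,642,127 ÷ 1394.3 = GBP 513,979.87
GBP 513,979.87 × 7.9541 = CNY 4,088,247.28

CNY 4,088,247.28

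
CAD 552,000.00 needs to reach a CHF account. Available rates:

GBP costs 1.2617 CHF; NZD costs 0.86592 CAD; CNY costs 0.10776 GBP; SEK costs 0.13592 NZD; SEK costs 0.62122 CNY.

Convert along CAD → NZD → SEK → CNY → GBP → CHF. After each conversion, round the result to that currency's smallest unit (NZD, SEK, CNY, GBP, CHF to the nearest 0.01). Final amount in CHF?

CHF 396,129.38

CAD 552,000.00 ÷ 0.86592 = NZD 637,472.28
NZD 637,472.28 ÷ 0.13592 = SEK 4,690,055.03
SEK 4,690,055.03 × 0.62122 = CNY 2,913,555.99
CNY 2,913,555.99 × 0.10776 = GBP 313,964.79
GBP 313,964.79 × 1.2617 = CHF 396,129.38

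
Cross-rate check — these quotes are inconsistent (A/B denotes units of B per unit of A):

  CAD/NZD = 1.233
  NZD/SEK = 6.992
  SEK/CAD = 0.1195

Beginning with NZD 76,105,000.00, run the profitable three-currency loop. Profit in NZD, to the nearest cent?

Profit: NZD 2,300,330.86

Profitable loop is NZD → SEK → CAD → NZD:
NZD 76,105,000.00 × 6.992 = SEK 532,126,160.00
SEK 532,126,160.00 × 0.1195 = CAD 63,589,076.12
CAD 63,589,076.12 × 1.233 = NZD 78,405,330.86
Profit = NZD 78,405,330.86 − NZD 76,105,000.00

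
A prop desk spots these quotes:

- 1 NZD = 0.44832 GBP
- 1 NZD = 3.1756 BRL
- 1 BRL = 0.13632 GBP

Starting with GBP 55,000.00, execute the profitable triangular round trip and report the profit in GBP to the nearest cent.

Profitable loop is GBP → BRL → NZD → GBP:
GBP 55,000.00 ÷ 0.13632 = BRL 403,462.44
BRL 403,462.44 ÷ 3.1756 = NZD 127,050.78
NZD 127,050.78 × 0.44832 = GBP 56,959.40
Profit = GBP 56,959.40 − GBP 55,000.00

Profit: GBP 1,959.40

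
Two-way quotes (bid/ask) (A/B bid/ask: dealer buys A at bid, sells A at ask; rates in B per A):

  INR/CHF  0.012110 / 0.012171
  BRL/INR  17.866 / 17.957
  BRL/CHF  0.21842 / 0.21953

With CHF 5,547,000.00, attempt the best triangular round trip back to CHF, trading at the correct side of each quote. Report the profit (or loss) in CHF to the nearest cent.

Best loop CHF → INR → BRL → CHF:
CHF 5,547,000.00 ÷ 0.012171 (buy INR at ask) = INR 455,755,484.35
INR 455,755,484.35 ÷ 17.957 (buy BRL at ask) = BRL 25,380,380.04
BRL 25,380,380.04 × 0.21842 (sell BRL at bid) = CHF 5,543,582.61

Net result: CHF -3,417.39 (no profitable arbitrage after spreads)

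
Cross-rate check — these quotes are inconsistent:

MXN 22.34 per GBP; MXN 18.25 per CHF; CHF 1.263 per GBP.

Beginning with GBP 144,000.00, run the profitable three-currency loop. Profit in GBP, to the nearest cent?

Profit: GBP 4,574.93

Profitable loop is GBP → CHF → MXN → GBP:
GBP 144,000.00 × 1.263 = CHF 181,872.00
CHF 181,872.00 × 18.25 = MXN 3,319,164.00
MXN 3,319,164.00 ÷ 22.34 = GBP 148,574.93
Profit = GBP 148,574.93 − GBP 144,000.00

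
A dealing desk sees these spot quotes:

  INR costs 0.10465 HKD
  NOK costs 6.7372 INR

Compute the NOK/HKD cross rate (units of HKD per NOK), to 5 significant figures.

NOK/HKD = 0.70505

1 NOK × 6.7372 = 6.7372 INR
6.7372 INR × 0.10465 = 0.705048 HKD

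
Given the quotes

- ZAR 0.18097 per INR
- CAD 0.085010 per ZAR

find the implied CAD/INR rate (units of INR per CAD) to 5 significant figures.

1 CAD ÷ 0.085010 = 11.7633 ZAR
11.7633 ZAR ÷ 0.18097 = 65.0015 INR

CAD/INR = 65.002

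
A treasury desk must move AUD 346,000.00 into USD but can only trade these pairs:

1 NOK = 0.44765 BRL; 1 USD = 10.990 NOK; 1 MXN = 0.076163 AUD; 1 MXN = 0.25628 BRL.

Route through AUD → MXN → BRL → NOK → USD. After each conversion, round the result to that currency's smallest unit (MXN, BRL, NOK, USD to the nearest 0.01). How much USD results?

AUD 346,000.00 ÷ 0.076163 = MXN 4,542,888.28
MXN 4,542,888.28 × 0.25628 = BRL 1,164,251.41
BRL 1,164,251.41 ÷ 0.44765 = NOK 2,600,807.35
NOK 2,600,807.35 ÷ 10.990 = USD 236,652.17

USD 236,652.17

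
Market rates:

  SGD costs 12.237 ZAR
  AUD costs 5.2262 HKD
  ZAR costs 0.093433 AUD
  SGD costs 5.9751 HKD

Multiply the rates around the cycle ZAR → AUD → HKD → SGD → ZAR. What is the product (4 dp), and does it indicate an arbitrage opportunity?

1.0000 (no arbitrage)

Around ZAR → AUD → HKD → SGD → ZAR: 1 × 0.093433 × 5.2262 ÷ 5.9751 × 12.237 = 1.000037
Product ≈ 1 (deviation 0.004%, within rounding noise).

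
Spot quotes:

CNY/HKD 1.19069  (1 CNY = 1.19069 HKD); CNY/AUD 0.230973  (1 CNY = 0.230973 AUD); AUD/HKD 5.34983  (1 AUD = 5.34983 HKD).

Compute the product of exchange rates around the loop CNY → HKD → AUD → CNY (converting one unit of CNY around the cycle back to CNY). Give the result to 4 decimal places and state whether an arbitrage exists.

0.9636 (arbitrage exists)

Around CNY → HKD → AUD → CNY: 1 × 1.19069 ÷ 5.34983 ÷ 0.230973 = 0.963602
Product < 1; profitable direction is CNY → AUD → HKD → CNY.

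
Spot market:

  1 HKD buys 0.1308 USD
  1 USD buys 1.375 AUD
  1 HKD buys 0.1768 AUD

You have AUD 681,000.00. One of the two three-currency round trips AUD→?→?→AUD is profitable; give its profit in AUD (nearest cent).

Profitable loop is AUD → HKD → USD → AUD:
AUD 681,000.00 ÷ 0.1768 = HKD 3,851,809.95
HKD 3,851,809.95 × 0.1308 = USD 503,816.74
USD 503,816.74 × 1.375 = AUD 692,748.02
Profit = AUD 692,748.02 − AUD 681,000.00

Profit: AUD 11,748.02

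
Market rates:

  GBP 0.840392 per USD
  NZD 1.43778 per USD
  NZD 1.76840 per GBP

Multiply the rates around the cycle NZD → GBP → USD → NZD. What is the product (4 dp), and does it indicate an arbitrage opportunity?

0.9675 (arbitrage exists)

Around NZD → GBP → USD → NZD: 1 ÷ 1.76840 ÷ 0.840392 × 1.43778 = 0.967453
Product < 1; profitable direction is NZD → USD → GBP → NZD.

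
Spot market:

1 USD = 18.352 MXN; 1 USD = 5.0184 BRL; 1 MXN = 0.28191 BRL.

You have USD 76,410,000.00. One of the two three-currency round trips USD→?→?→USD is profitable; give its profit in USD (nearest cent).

Profitable loop is USD → MXN → BRL → USD:
USD 76,410,000.00 × 18.352 = MXN 1,402,276,320.00
MXN 1,402,276,320.00 × 0.28191 = BRL 395,315,717.37
BRL 395,315,717.37 ÷ 5.0184 = USD 78,773,257.89
Profit = USD 78,773,257.89 − USD 76,410,000.00

Profit: USD 2,363,257.89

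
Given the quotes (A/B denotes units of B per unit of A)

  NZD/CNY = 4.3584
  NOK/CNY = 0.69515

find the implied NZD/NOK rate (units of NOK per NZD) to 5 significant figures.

1 NZD × 4.3584 = 4.3584 CNY
4.3584 CNY ÷ 0.69515 = 6.26973 NOK

NZD/NOK = 6.2697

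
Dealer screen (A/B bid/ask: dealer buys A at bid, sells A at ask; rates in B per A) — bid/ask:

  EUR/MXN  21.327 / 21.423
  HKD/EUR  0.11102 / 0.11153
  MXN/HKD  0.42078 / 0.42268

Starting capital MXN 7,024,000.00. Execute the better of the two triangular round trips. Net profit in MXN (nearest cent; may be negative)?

Best loop MXN → HKD → EUR → MXN:
MXN 7,024,000.00 × 0.42078 (sell MXN at bid) = HKD 2,955,558.72
HKD 2,955,558.72 × 0.11102 (sell HKD at bid) = EUR 328,126.13
EUR 328,126.13 × 21.327 (sell EUR at bid) = MXN 6,997,945.96

Net result: MXN -26,054.04 (no profitable arbitrage after spreads)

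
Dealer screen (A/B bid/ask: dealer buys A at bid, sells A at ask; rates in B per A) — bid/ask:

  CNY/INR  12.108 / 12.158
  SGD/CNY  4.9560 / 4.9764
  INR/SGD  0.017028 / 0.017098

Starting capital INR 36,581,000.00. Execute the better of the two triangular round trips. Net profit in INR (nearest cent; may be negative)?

Net profit: INR 797,590.87

Best loop INR → SGD → CNY → INR:
INR 36,581,000.00 × 0.017028 (sell INR at bid) = SGD 622,901.27
SGD 622,901.27 × 4.9560 (sell SGD at bid) = CNY 3,087,098.68
CNY 3,087,098.68 × 12.108 (sell CNY at bid) = INR 37,378,590.87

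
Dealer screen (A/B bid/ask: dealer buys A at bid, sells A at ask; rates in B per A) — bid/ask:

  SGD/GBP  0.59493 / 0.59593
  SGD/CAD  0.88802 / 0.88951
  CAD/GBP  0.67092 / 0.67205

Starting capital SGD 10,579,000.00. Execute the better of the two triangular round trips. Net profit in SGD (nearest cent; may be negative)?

Best loop SGD → CAD → GBP → SGD:
SGD 10,579,000.00 × 0.88802 (sell SGD at bid) = CAD 9,394,363.58
CAD 9,394,363.58 × 0.67092 (sell CAD at bid) = GBP 6,302,866.41
GBP 6,302,866.41 ÷ 0.59593 (buy SGD at ask) = SGD 10,576,521.43

Net result: SGD -2,478.57 (no profitable arbitrage after spreads)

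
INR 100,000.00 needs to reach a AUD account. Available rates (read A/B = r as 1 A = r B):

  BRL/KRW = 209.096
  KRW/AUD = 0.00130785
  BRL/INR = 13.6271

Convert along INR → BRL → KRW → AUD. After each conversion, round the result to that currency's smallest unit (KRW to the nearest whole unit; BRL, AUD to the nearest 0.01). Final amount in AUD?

INR 100,000.00 ÷ 13.6271 = BRL 7,338.32
BRL 7,338.32 × 209.096 = KRW 1,534,413
KRW 1,534,413 × 0.00130785 = AUD 2,006.78

AUD 2,006.78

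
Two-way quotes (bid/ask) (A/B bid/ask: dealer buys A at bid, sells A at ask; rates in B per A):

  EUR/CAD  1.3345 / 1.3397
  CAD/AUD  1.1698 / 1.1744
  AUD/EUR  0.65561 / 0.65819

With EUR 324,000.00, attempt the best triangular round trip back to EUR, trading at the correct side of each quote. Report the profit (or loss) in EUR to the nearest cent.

Best loop EUR → CAD → AUD → EUR:
EUR 324,000.00 × 1.3345 (sell EUR at bid) = CAD 432,378.00
CAD 432,378.00 × 1.1698 (sell CAD at bid) = AUD 505,795.78
AUD 505,795.78 × 0.65561 (sell AUD at bid) = EUR 331,604.77

Net profit: EUR 7,604.77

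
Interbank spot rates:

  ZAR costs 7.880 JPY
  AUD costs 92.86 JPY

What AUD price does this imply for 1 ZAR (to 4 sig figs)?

ZAR/AUD = 0.08486

1 ZAR × 7.880 = 7.88 JPY
7.88 JPY ÷ 92.86 = 0.0848589 AUD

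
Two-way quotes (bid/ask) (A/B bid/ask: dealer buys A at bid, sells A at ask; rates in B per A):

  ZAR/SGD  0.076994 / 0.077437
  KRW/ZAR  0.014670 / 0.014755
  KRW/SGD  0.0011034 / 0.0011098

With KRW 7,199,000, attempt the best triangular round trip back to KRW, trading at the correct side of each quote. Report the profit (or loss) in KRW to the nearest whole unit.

Best loop KRW → ZAR → SGD → KRW:
KRW 7,199,000 × 0.014670 (sell KRW at bid) = ZAR 105,609.33
ZAR 105,609.33 × 0.076994 (sell ZAR at bid) = SGD 8,131.28
SGD 8,131.28 ÷ 0.0011098 (buy KRW at ask) = KRW 7,326,802

Net profit: KRW 127,802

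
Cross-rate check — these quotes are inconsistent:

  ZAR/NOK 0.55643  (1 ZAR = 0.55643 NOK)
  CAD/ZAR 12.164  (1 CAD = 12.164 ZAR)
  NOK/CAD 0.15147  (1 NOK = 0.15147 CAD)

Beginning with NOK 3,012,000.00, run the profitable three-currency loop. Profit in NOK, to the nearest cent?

Profit: NOK 75,937.78

Profitable loop is NOK → CAD → ZAR → NOK:
NOK 3,012,000.00 × 0.15147 = CAD 456,227.64
CAD 456,227.64 × 12.164 = ZAR 5,549,553.01
ZAR 5,549,553.01 × 0.55643 = NOK 3,087,937.78
Profit = NOK 3,087,937.78 − NOK 3,012,000.00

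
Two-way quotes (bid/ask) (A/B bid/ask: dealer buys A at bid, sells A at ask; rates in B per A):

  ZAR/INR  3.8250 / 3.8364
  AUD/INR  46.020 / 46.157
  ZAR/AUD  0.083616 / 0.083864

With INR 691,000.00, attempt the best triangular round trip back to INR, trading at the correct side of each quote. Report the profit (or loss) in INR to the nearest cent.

Best loop INR → ZAR → AUD → INR:
INR 691,000.00 ÷ 3.8364 (buy ZAR at ask) = ZAR 180,116.78
ZAR 180,116.78 × 0.083616 (sell ZAR at bid) = AUD 15,060.64
AUD 15,060.64 × 46.020 (sell AUD at bid) = INR 693,090.85

Net profit: INR 2,090.85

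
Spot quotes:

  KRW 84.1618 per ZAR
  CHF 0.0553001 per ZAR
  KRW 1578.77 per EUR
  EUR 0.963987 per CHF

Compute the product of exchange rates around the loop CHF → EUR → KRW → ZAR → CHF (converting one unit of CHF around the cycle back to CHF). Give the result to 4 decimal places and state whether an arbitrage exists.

1.0000 (no arbitrage)

Around CHF → EUR → KRW → ZAR → CHF: 1 × 0.963987 × 1578.77 ÷ 84.1618 × 0.0553001 = 1.000002
Product ≈ 1 (deviation 0.000%, within rounding noise).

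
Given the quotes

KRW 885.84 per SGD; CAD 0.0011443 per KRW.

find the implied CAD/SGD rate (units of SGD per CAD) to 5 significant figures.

CAD/SGD = 0.98652

1 CAD ÷ 0.0011443 = 873.897 KRW
873.897 KRW ÷ 885.84 = 0.986518 SGD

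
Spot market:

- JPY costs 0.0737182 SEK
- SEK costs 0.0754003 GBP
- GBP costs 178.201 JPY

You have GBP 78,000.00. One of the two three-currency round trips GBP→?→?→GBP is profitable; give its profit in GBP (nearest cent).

Profit: GBP 747.48

Profitable loop is GBP → SEK → JPY → GBP:
GBP 78,000.00 ÷ 0.0754003 = SEK 1,034,478.64
SEK 1,034,478.64 ÷ 0.0737182 = JPY 14,032,880
JPY 14,032,880 ÷ 178.201 = GBP 78,747.48
Profit = GBP 78,747.48 − GBP 78,000.00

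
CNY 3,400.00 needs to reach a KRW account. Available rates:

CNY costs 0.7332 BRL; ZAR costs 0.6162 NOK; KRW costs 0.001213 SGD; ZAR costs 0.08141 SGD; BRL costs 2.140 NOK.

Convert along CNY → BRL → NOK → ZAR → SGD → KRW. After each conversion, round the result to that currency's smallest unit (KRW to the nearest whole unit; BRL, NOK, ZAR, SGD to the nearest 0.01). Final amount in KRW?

CNY 3,400.00 × 0.7332 = BRL 2,492.88
BRL 2,492.88 × 2.140 = NOK 5,334.76
NOK 5,334.76 ÷ 0.6162 = ZAR 8,657.51
ZAR 8,657.51 × 0.08141 = SGD 704.81
SGD 704.81 ÷ 0.001213 = KRW 581,047

KRW 581,047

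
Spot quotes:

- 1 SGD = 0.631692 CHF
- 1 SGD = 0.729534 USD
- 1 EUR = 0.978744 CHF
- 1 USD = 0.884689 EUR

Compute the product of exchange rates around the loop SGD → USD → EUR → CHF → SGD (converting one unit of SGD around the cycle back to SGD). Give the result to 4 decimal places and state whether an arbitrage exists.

1.0000 (no arbitrage)

Around SGD → USD → EUR → CHF → SGD: 1 × 0.729534 × 0.884689 × 0.978744 ÷ 0.631692 = 1.000000
Product ≈ 1 (deviation 0.000%, within rounding noise).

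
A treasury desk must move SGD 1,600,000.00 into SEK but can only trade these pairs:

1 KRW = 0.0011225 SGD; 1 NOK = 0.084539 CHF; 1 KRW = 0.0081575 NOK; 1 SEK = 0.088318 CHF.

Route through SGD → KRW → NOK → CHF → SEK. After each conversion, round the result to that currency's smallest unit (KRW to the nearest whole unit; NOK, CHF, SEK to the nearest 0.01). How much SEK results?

SEK 11,130,087.98

SGD 1,600,000.00 ÷ 0.0011225 = KRW 1,425,389,755
KRW 1,425,389,755 × 0.0081575 = NOK 11,627,616.93
NOK 11,627,616.93 × 0.084539 = CHF 982,987.11
CHF 982,987.11 ÷ 0.088318 = SEK 11,130,087.98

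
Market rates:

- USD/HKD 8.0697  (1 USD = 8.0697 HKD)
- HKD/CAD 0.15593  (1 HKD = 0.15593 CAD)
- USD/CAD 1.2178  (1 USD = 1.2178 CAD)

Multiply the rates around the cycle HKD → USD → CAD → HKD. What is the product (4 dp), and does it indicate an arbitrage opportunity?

0.9678 (arbitrage exists)

Around HKD → USD → CAD → HKD: 1 ÷ 8.0697 × 1.2178 ÷ 0.15593 = 0.967807
Product < 1; profitable direction is HKD → CAD → USD → HKD.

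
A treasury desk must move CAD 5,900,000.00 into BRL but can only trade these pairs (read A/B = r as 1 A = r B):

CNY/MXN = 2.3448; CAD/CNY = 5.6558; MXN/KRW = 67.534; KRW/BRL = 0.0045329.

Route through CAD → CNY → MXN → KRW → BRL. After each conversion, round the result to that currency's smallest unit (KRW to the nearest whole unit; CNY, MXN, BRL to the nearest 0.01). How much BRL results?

CAD 5,900,000.00 × 5.6558 = CNY 33,369,220.00
CNY 33,369,220.00 × 2.3448 = MXN 78,244,147.06
MXN 78,244,147.06 × 67.534 = KRW 5,284,140,228
KRW 5,284,140,228 × 0.0045329 = BRL 23,952,479.24

BRL 23,952,479.24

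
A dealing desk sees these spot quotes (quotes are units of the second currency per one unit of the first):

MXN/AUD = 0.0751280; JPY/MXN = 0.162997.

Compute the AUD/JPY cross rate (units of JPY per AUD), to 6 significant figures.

1 AUD ÷ 0.0751280 = 13.3106 MXN
13.3106 MXN ÷ 0.162997 = 81.6617 JPY

AUD/JPY = 81.6617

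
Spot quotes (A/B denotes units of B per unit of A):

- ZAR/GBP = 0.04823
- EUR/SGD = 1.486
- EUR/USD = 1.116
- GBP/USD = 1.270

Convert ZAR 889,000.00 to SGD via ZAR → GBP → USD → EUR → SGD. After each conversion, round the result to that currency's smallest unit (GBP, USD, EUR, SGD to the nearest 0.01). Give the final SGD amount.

ZAR 889,000.00 × 0.04823 = GBP 42,876.47
GBP 42,876.47 × 1.270 = USD 54,453.12
USD 54,453.12 ÷ 1.116 = EUR 48,793.12
EUR 48,793.12 × 1.486 = SGD 72,506.58

SGD 72,506.58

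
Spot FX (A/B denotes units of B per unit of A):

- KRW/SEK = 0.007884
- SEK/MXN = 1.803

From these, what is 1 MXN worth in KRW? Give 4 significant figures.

1 MXN ÷ 1.803 = 0.554631 SEK
0.554631 SEK ÷ 0.007884 = 70.349 KRW

MXN/KRW = 70.35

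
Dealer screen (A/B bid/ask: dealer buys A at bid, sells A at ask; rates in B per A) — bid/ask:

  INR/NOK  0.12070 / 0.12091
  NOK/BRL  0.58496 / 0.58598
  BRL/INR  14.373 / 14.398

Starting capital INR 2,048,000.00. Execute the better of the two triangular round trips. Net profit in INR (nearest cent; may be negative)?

Best loop INR → NOK → BRL → INR:
INR 2,048,000.00 × 0.12070 (sell INR at bid) = NOK 247,193.60
NOK 247,193.60 × 0.58496 (sell NOK at bid) = BRL 144,598.37
BRL 144,598.37 × 14.373 (sell BRL at bid) = INR 2,078,312.35

Net profit: INR 30,312.35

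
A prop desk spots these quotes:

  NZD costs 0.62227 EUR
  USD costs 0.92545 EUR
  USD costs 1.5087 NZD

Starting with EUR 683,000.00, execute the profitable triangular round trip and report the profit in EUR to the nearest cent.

Profitable loop is EUR → USD → NZD → EUR:
EUR 683,000.00 ÷ 0.92545 = USD 738,019.34
USD 738,019.34 × 1.5087 = NZD 1,113,449.78
NZD 1,113,449.78 × 0.62227 = EUR 692,866.40
Profit = EUR 692,866.40 − EUR 683,000.00

Profit: EUR 9,866.40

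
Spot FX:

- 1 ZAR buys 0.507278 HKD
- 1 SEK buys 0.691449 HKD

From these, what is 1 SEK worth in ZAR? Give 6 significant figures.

SEK/ZAR = 1.36306

1 SEK × 0.691449 = 0.691449 HKD
0.691449 HKD ÷ 0.507278 = 1.36306 ZAR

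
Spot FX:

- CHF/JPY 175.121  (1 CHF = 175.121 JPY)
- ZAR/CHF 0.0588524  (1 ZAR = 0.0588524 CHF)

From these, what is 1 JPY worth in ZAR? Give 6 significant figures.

1 JPY ÷ 175.121 = 0.00571034 CHF
0.00571034 CHF ÷ 0.0588524 = 0.0970281 ZAR

JPY/ZAR = 0.0970281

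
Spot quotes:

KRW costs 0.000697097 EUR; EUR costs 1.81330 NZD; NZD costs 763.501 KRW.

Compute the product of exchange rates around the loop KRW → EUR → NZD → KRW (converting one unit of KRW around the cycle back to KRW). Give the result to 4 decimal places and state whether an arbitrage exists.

0.9651 (arbitrage exists)

Around KRW → EUR → NZD → KRW: 1 × 0.000697097 × 1.81330 × 763.501 = 0.965100
Product < 1; profitable direction is KRW → NZD → EUR → KRW.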